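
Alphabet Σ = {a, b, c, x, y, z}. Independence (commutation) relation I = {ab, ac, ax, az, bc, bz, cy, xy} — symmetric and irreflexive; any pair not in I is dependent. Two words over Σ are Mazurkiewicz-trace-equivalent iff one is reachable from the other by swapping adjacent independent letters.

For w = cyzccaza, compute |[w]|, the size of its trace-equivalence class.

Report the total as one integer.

36

#0=c has no predecessor
#1=y has no predecessor
#2=z depends on [0:c, 1:y]
#3=c depends on [2:z]
#4=c depends on [3:c]
#5=a depends on [1:y]
#6=z depends on [4:c]
#7=a depends on [5:a]
sources: [0:c, 1:y]
N(rest) = Σ N(rest − s) over sources s of rest; N(one piece) = 1:
  size 1 → [6]=1  [7]=1
  size 2 → [4,6]=1  [5,7]=1  [6,7]=2
  size 3 → [3,4,6]=1  [4,6,7]=3  [5,6,7]=3
  size 4 → [2,3,4,6]=1  [3,4,6,7]=4  [4,5,6,7]=6
  size 5 → [0,2,3,4,6]=1  [2,3,4,6,7]=5  [3,4,5,6,7]=10
  size 6 → [0,2,3,4,6,7]=6  [2,3,4,5,6,7]=15
  first=0(c) contributes 15
  first=1(y) contributes 21
|[w]| = 36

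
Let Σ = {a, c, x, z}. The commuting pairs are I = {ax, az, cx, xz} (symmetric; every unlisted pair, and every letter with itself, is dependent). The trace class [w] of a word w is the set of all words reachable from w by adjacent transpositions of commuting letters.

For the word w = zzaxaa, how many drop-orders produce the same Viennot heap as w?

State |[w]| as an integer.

drop 0:z onto floor
drop 1:z onto {0:z}
drop 2:a onto floor
drop 3:x onto floor
drop 4:a onto {2:a}
drop 5:a onto {4:a}
ground layer = {0:z, 2:a, 3:x}
drop-orders for the pieces not yet dropped (sum over which currently-grounded one goes next):
  1 to go: {1} 1  {3} 1  {5} 1
  2 to go: {0,1} 1  {1,3} 2  {1,5} 2  {3,5} 2  {4,5} 1
  3 to go: {0,1,3} 3  {0,1,5} 3  {1,3,5} 6  {1,4,5} 3  {2,4,5} 1  {3,4,5} 3
  4 to go: {0,1,3,5} 12  {0,1,4,5} 6  {1,2,4,5} 4  {1,3,4,5} 12  {2,3,4,5} 4
  if 0:z drops first: 20 orders
  if 2:a drops first: 30 orders
  if 3:x drops first: 10 orders
heap linearizations: 60

60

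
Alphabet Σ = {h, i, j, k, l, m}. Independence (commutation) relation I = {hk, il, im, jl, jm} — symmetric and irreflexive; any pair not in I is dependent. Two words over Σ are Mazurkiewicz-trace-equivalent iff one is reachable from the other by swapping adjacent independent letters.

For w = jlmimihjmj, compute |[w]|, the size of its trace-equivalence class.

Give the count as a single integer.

60

0(j) covers ∅
1(l) covers ∅
2(m) covers 1:l
3(i) covers 0:j
4(m) covers 2:m
5(i) covers 3:i
6(h) covers 4:m, 5:i
7(j) covers 6:h
8(m) covers 6:h
9(j) covers 7:j
floor of heap: 0:j, 1:l
completions by unplaced set U, small U first (add the entries for U minus each lowest piece of U):
  |U|=1: {8}:1  {9}:1
  |U|=2: {7,9}:1  {8,9}:2
  |U|=3: {7,8,9}:3
  |U|=4: {6,7,8,9}:3
  |U|=5: {4,6,7,8,9}:3  {5,6,7,8,9}:3
  |U|=6: {2,4,6,7,8,9}:3  {3,5,6,7,8,9}:3  {4,5,6,7,8,9}:6
  |U|=7: {0,3,5,6,7,8,9}:3  {1,2,4,6,7,8,9}:3  {2,4,5,6,7,8,9}:9  {3,4,5,6,7,8,9}:9
  |U|=8: {0,3,4,5,6,7,8,9}:12  {1,2,4,5,6,7,8,9}:12  {2,3,4,5,6,7,8,9}:18
  start at 0(j): 30
  start at 1(l): 30
sum over floor = 60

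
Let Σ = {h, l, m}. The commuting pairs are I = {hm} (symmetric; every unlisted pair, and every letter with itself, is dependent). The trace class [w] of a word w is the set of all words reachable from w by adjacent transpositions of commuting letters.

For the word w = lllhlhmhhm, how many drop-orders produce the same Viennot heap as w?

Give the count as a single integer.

10

piece 0:l — minimal
piece 1:l rests on {0:l}
piece 2:l rests on {1:l}
piece 3:h rests on {2:l}
piece 4:l rests on {3:h}
piece 5:h rests on {4:l}
piece 6:m rests on {4:l}
piece 7:h rests on {5:h}
piece 8:h rests on {7:h}
piece 9:m rests on {6:m}
minimal pieces: {0:l}
ways to finish when only these pieces remain (= sum over removing one remaining piece with nothing left below it):
  1 left: {8}→1  {9}→1
  2 left: {6,9}→1  {7,8}→1  {8,9}→2
  3 left: {5,7,8}→1  {6,8,9}→3  {7,8,9}→3
  4 left: {5,7,8,9}→4  {6,7,8,9}→6
  5 left: {5,6,7,8,9}→10
  6 left: {4,5,6,7,8,9}→10
  7 left: {3,4,5,6,7,8,9}→10
  8 left: {2,3,4,5,6,7,8,9}→10
  placing 0:l first → 10 extensions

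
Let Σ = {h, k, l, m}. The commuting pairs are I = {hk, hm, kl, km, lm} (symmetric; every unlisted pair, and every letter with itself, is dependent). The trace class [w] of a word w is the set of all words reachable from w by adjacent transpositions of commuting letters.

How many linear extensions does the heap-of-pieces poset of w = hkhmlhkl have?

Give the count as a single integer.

piece 0:h — minimal
piece 1:k — minimal
piece 2:h rests on {0:h}
piece 3:m — minimal
piece 4:l rests on {2:h}
piece 5:h rests on {4:l}
piece 6:k rests on {1:k}
piece 7:l rests on {5:h}
minimal pieces: {0:h, 1:k, 3:m}
ways to finish when only these pieces remain (= sum over removing one remaining piece with nothing left below it):
  1 left: {3}→1  {6}→1  {7}→1
  2 left: {1,6}→1  {3,6}→2  {3,7}→2  {5,7}→1  {6,7}→2
  3 left: {1,3,6}→3  {1,6,7}→3  {3,5,7}→3  {3,6,7}→6  {4,5,7}→1  {5,6,7}→3
  4 left: {1,3,6,7}→12  {1,5,6,7}→6  {2,4,5,7}→1  {3,4,5,7}→4  {3,5,6,7}→12  {4,5,6,7}→4
  5 left: {0,2,4,5,7}→1  {1,3,5,6,7}→30  {1,4,5,6,7}→10  {2,3,4,5,7}→5  {2,4,5,6,7}→5  {3,4,5,6,7}→20
  6 left: {0,2,3,4,5,7}→6  {0,2,4,5,6,7}→6  {1,2,4,5,6,7}→15  {1,3,4,5,6,7}→60  {2,3,4,5,6,7}→30
  placing 0:h first → 105 extensions
  placing 1:k first → 42 extensions
  placing 3:m first → 21 extensions
total linear extensions = 168

168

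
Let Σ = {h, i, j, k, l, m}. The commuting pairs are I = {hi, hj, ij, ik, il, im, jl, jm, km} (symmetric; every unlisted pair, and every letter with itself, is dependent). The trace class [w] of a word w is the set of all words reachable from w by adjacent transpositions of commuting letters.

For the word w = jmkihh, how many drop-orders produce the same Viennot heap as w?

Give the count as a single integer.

0(j) covers ∅
1(m) covers ∅
2(k) covers 0:j
3(i) covers ∅
4(h) covers 1:m, 2:k
5(h) covers 4:h
floor of heap: 0:j, 1:m, 3:i
completions by unplaced set U, small U first (add the entries for U minus each lowest piece of U):
  |U|=1: {3}:1  {5}:1
  |U|=2: {3,5}:2  {4,5}:1
  |U|=3: {1,4,5}:1  {2,4,5}:1  {3,4,5}:3
  |U|=4: {0,2,4,5}:1  {1,2,4,5}:2  {1,3,4,5}:4  {2,3,4,5}:4
  start at 0(j): 10
  start at 1(m): 5
  start at 3(i): 3
sum over floor = 18

18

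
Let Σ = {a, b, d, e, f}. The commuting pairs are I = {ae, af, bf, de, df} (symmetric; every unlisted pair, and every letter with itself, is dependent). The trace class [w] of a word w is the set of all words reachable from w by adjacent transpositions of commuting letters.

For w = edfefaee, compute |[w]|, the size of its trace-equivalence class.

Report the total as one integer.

28

#0=e has no predecessor
#1=d has no predecessor
#2=f depends on [0:e]
#3=e depends on [2:f]
#4=f depends on [3:e]
#5=a depends on [1:d]
#6=e depends on [4:f]
#7=e depends on [6:e]
sources: [0:e, 1:d]
N(rest) = Σ N(rest − s) over sources s of rest; N(one piece) = 1:
  size 1 → [5]=1  [7]=1
  size 2 → [1,5]=1  [5,7]=2  [6,7]=1
  size 3 → [1,5,7]=3  [4,6,7]=1  [5,6,7]=3
  size 4 → [1,5,6,7]=6  [3,4,6,7]=1  [4,5,6,7]=4
  size 5 → [1,4,5,6,7]=10  [2,3,4,6,7]=1  [3,4,5,6,7]=5
  size 6 → [0,2,3,4,6,7]=1  [1,3,4,5,6,7]=15  [2,3,4,5,6,7]=6
  first=0(e) contributes 21
  first=1(d) contributes 7
|[w]| = 28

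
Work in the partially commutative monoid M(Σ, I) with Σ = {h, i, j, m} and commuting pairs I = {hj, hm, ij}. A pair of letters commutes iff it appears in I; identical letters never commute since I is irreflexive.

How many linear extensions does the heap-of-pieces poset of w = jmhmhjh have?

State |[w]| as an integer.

0(j) covers ∅
1(m) covers 0:j
2(h) covers ∅
3(m) covers 1:m
4(h) covers 2:h
5(j) covers 3:m
6(h) covers 4:h
floor of heap: 0:j, 2:h
completions by unplaced set U, small U first (add the entries for U minus each lowest piece of U):
  |U|=1: {5}:1  {6}:1
  |U|=2: {3,5}:1  {4,6}:1  {5,6}:2
  |U|=3: {1,3,5}:1  {2,4,6}:1  {3,5,6}:3  {4,5,6}:3
  |U|=4: {0,1,3,5}:1  {1,3,5,6}:4  {2,4,5,6}:4  {3,4,5,6}:6
  |U|=5: {0,1,3,5,6}:5  {1,3,4,5,6}:10  {2,3,4,5,6}:10
  start at 0(j): 20
  start at 2(h): 15
sum over floor = 35

35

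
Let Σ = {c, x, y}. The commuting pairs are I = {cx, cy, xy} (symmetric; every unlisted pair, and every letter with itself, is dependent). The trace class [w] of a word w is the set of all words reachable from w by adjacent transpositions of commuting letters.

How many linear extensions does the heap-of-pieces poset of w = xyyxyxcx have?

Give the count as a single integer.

280

drop 0:x onto floor
drop 1:y onto floor
drop 2:y onto {1:y}
drop 3:x onto {0:x}
drop 4:y onto {2:y}
drop 5:x onto {3:x}
drop 6:c onto floor
drop 7:x onto {5:x}
ground layer = {0:x, 1:y, 6:c}
drop-orders for the pieces not yet dropped (sum over which currently-grounded one goes next):
  1 to go: {4} 1  {6} 1  {7} 1
  2 to go: {2,4} 1  {4,6} 2  {4,7} 2  {5,7} 1  {6,7} 2
  3 to go: {1,2,4} 1  {2,4,6} 3  {2,4,7} 3  {3,5,7} 1  {4,5,7} 3  {4,6,7} 6  {5,6,7} 3
  4 to go: {0,3,5,7} 1  {1,2,4,6} 4  {1,2,4,7} 4  {2,4,5,7} 6  {2,4,6,7} 12  {3,4,5,7} 4  {3,5,6,7} 4  {4,5,6,7} 12
  5 to go: {0,3,4,5,7} 5  {0,3,5,6,7} 5  {1,2,4,5,7} 10  {1,2,4,6,7} 20  {2,3,4,5,7} 10  {2,4,5,6,7} 30  {3,4,5,6,7} 20
  6 to go: {0,2,3,4,5,7} 15  {0,3,4,5,6,7} 30  {1,2,3,4,5,7} 20  {1,2,4,5,6,7} 60  {2,3,4,5,6,7} 60
  if 0:x drops first: 140 orders
  if 1:y drops first: 105 orders
  if 6:c drops first: 35 orders
heap linearizations: 280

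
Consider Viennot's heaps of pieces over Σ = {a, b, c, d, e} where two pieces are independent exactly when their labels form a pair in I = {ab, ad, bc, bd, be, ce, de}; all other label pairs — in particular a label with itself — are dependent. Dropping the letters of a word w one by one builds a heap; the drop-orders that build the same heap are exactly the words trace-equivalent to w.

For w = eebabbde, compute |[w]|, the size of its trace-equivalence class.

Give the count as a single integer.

280

0(e) covers ∅
1(e) covers 0:e
2(b) covers ∅
3(a) covers 1:e
4(b) covers 2:b
5(b) covers 4:b
6(d) covers ∅
7(e) covers 3:a
floor of heap: 0:e, 2:b, 6:d
completions by unplaced set U, small U first (add the entries for U minus each lowest piece of U):
  |U|=1: {5}:1  {6}:1  {7}:1
  |U|=2: {3,7}:1  {4,5}:1  {5,6}:2  {5,7}:2  {6,7}:2
  |U|=3: {1,3,7}:1  {2,4,5}:1  {3,5,7}:3  {3,6,7}:3  {4,5,6}:3  {4,5,7}:3  {5,6,7}:6
  |U|=4: {0,1,3,7}:1  {1,3,5,7}:4  {1,3,6,7}:4  {2,4,5,6}:4  {2,4,5,7}:4  {3,4,5,7}:6  {3,5,6,7}:12  {4,5,6,7}:12
  |U|=5: {0,1,3,5,7}:5  {0,1,3,6,7}:5  {1,3,4,5,7}:10  {1,3,5,6,7}:20  {2,3,4,5,7}:10  {2,4,5,6,7}:20  {3,4,5,6,7}:30
  |U|=6: {0,1,3,4,5,7}:15  {0,1,3,5,6,7}:30  {1,2,3,4,5,7}:20  {1,3,4,5,6,7}:60  {2,3,4,5,6,7}:60
  start at 0(e): 140
  start at 2(b): 105
  start at 6(d): 35
sum over floor = 280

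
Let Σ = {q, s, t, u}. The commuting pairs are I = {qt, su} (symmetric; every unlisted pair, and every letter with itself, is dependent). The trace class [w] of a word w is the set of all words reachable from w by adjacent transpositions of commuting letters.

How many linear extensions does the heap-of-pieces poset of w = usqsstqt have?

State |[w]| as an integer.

6

piece 0:u — minimal
piece 1:s — minimal
piece 2:q rests on {0:u, 1:s}
piece 3:s rests on {2:q}
piece 4:s rests on {3:s}
piece 5:t rests on {4:s}
piece 6:q rests on {4:s}
piece 7:t rests on {5:t}
minimal pieces: {0:u, 1:s}
ways to finish when only these pieces remain (= sum over removing one remaining piece with nothing left below it):
  1 left: {6}→1  {7}→1
  2 left: {5,7}→1  {6,7}→2
  3 left: {5,6,7}→3
  4 left: {4,5,6,7}→3
  5 left: {3,4,5,6,7}→3
  6 left: {2,3,4,5,6,7}→3
  placing 0:u first → 3 extensions
  placing 1:s first → 3 extensions
total linear extensions = 6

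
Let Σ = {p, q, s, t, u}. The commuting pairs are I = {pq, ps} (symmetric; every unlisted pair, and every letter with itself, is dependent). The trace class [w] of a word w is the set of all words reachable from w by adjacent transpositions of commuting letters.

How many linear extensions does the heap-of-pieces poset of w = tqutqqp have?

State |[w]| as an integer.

3

0(t) covers ∅
1(q) covers 0:t
2(u) covers 1:q
3(t) covers 2:u
4(q) covers 3:t
5(q) covers 4:q
6(p) covers 3:t
floor of heap: 0:t
completions by unplaced set U, small U first (add the entries for U minus each lowest piece of U):
  |U|=1: {5}:1  {6}:1
  |U|=2: {4,5}:1  {5,6}:2
  |U|=3: {4,5,6}:3
  |U|=4: {3,4,5,6}:3
  |U|=5: {2,3,4,5,6}:3
  start at 0(t): 3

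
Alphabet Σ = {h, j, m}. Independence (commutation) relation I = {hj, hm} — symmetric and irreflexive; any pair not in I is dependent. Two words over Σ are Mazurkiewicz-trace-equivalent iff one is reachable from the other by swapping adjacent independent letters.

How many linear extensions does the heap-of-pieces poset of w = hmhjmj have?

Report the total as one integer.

#0=h has no predecessor
#1=m has no predecessor
#2=h depends on [0:h]
#3=j depends on [1:m]
#4=m depends on [3:j]
#5=j depends on [4:m]
sources: [0:h, 1:m]
N(rest) = Σ N(rest − s) over sources s of rest; N(one piece) = 1:
  size 1 → [2]=1  [5]=1
  size 2 → [0,2]=1  [2,5]=2  [4,5]=1
  size 3 → [0,2,5]=3  [2,4,5]=3  [3,4,5]=1
  size 4 → [0,2,4,5]=6  [1,3,4,5]=1  [2,3,4,5]=4
  first=0(h) contributes 5
  first=1(m) contributes 10
|[w]| = 15

15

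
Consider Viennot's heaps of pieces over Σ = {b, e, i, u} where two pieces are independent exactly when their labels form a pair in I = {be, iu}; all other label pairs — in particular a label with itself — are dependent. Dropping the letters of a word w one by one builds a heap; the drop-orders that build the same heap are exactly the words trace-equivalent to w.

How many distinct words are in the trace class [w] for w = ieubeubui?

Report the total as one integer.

4

#0=i has no predecessor
#1=e depends on [0:i]
#2=u depends on [1:e]
#3=b depends on [2:u]
#4=e depends on [2:u]
#5=u depends on [3:b, 4:e]
#6=b depends on [5:u]
#7=u depends on [6:b]
#8=i depends on [6:b]
sources: [0:i]
N(rest) = Σ N(rest − s) over sources s of rest; N(one piece) = 1:
  size 1 → [7]=1  [8]=1
  size 2 → [7,8]=2
  size 3 → [6,7,8]=2
  size 4 → [5,6,7,8]=2
  size 5 → [3,5,6,7,8]=2  [4,5,6,7,8]=2
  size 6 → [3,4,5,6,7,8]=4
  size 7 → [2,3,4,5,6,7,8]=4
  first=0(i) contributes 4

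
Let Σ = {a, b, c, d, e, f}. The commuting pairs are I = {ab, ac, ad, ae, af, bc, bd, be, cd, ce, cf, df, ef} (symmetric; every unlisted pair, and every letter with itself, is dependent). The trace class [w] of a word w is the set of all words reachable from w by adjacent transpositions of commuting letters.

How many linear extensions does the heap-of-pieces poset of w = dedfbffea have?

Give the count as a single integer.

630

drop 0:d onto floor
drop 1:e onto {0:d}
drop 2:d onto {1:e}
drop 3:f onto floor
drop 4:b onto {3:f}
drop 5:f onto {4:b}
drop 6:f onto {5:f}
drop 7:e onto {2:d}
drop 8:a onto floor
ground layer = {0:d, 3:f, 8:a}
drop-orders for the pieces not yet dropped (sum over which currently-grounded one goes next):
  1 to go: {6} 1  {7} 1  {8} 1
  2 to go: {2,7} 1  {5,6} 1  {6,7} 2  {6,8} 2  {7,8} 2
  3 to go: {1,2,7} 1  {2,6,7} 3  {2,7,8} 3  {4,5,6} 1  {5,6,7} 3  {5,6,8} 3  {6,7,8} 6
  4 to go: {0,1,2,7} 1  {1,2,6,7} 4  {1,2,7,8} 4  {2,5,6,7} 6  {2,6,7,8} 12  {3,4,5,6} 1  {4,5,6,7} 4  {4,5,6,8} 4  {5,6,7,8} 12
  5 to go: {0,1,2,6,7} 5  {0,1,2,7,8} 5  {1,2,5,6,7} 10  {1,2,6,7,8} 20  {2,4,5,6,7} 10  {2,5,6,7,8} 30  {3,4,5,6,7} 5  {3,4,5,6,8} 5  {4,5,6,7,8} 20
  6 to go: {0,1,2,5,6,7} 15  {0,1,2,6,7,8} 30  {1,2,4,5,6,7} 20  {1,2,5,6,7,8} 60  {2,3,4,5,6,7} 15  {2,4,5,6,7,8} 60  {3,4,5,6,7,8} 30
  7 to go: {0,1,2,4,5,6,7} 35  {0,1,2,5,6,7,8} 105  {1,2,3,4,5,6,7} 35  {1,2,4,5,6,7,8} 140  {2,3,4,5,6,7,8} 105
  if 0:d drops first: 280 orders
  if 3:f drops first: 280 orders
  if 8:a drops first: 70 orders
heap linearizations: 630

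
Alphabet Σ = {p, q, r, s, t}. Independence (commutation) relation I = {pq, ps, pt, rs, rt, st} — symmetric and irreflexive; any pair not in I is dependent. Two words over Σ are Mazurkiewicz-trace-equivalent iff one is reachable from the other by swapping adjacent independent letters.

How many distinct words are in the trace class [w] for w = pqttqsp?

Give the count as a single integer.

21

drop 0:p onto floor
drop 1:q onto floor
drop 2:t onto {1:q}
drop 3:t onto {2:t}
drop 4:q onto {3:t}
drop 5:s onto {4:q}
drop 6:p onto {0:p}
ground layer = {0:p, 1:q}
drop-orders for the pieces not yet dropped (sum over which currently-grounded one goes next):
  1 to go: {5} 1  {6} 1
  2 to go: {0,6} 1  {4,5} 1  {5,6} 2
  3 to go: {0,5,6} 3  {3,4,5} 1  {4,5,6} 3
  4 to go: {0,4,5,6} 6  {2,3,4,5} 1  {3,4,5,6} 4
  5 to go: {0,3,4,5,6} 10  {1,2,3,4,5} 1  {2,3,4,5,6} 5
  if 0:p drops first: 6 orders
  if 1:q drops first: 15 orders
heap linearizations: 21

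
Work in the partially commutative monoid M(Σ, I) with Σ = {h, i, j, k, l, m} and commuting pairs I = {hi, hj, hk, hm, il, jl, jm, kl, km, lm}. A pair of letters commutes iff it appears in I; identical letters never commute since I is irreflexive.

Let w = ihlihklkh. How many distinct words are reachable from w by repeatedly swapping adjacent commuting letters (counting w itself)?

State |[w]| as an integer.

126

#0=i has no predecessor
#1=h has no predecessor
#2=l depends on [1:h]
#3=i depends on [0:i]
#4=h depends on [2:l]
#5=k depends on [3:i]
#6=l depends on [4:h]
#7=k depends on [5:k]
#8=h depends on [6:l]
sources: [0:i, 1:h]
N(rest) = Σ N(rest − s) over sources s of rest; N(one piece) = 1:
  size 1 → [7]=1  [8]=1
  size 2 → [5,7]=1  [6,8]=1  [7,8]=2
  size 3 → [3,5,7]=1  [4,6,8]=1  [5,7,8]=3  [6,7,8]=3
  size 4 → [0,3,5,7]=1  [2,4,6,8]=1  [3,5,7,8]=4  [4,6,7,8]=4  [5,6,7,8]=6
  size 5 → [0,3,5,7,8]=5  [1,2,4,6,8]=1  [2,4,6,7,8]=5  [3,5,6,7,8]=10  [4,5,6,7,8]=10
  size 6 → [0,3,5,6,7,8]=15  [1,2,4,6,7,8]=6  [2,4,5,6,7,8]=15  [3,4,5,6,7,8]=20
  size 7 → [0,3,4,5,6,7,8]=35  [1,2,4,5,6,7,8]=21  [2,3,4,5,6,7,8]=35
  first=0(i) contributes 56
  first=1(h) contributes 70
|[w]| = 126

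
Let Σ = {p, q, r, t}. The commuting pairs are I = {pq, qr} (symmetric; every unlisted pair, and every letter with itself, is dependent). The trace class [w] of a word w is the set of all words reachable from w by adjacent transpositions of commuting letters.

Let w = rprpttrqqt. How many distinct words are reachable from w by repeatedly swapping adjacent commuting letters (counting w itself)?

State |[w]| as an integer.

0(r) covers ∅
1(p) covers 0:r
2(r) covers 1:p
3(p) covers 2:r
4(t) covers 3:p
5(t) covers 4:t
6(r) covers 5:t
7(q) covers 5:t
8(q) covers 7:q
9(t) covers 6:r, 8:q
floor of heap: 0:r
completions by unplaced set U, small U first (add the entries for U minus each lowest piece of U):
  |U|=1: {9}:1
  |U|=2: {6,9}:1  {8,9}:1
  |U|=3: {6,8,9}:2  {7,8,9}:1
  |U|=4: {6,7,8,9}:3
  |U|=5: {5,6,7,8,9}:3
  |U|=6: {4,5,6,7,8,9}:3
  |U|=7: {3,4,5,6,7,8,9}:3
  |U|=8: {2,3,4,5,6,7,8,9}:3
  start at 0(r): 3

3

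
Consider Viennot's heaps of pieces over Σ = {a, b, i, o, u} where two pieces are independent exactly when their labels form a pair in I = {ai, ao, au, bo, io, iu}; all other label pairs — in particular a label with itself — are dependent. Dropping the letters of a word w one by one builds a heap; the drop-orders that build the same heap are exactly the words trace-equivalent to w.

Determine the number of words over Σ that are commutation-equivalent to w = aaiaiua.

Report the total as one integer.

piece 0:a — minimal
piece 1:a rests on {0:a}
piece 2:i — minimal
piece 3:a rests on {1:a}
piece 4:i rests on {2:i}
piece 5:u — minimal
piece 6:a rests on {3:a}
minimal pieces: {0:a, 2:i, 5:u}
ways to finish when only these pieces remain (= sum over removing one remaining piece with nothing left below it):
  1 left: {4}→1  {5}→1  {6}→1
  2 left: {2,4}→1  {3,6}→1  {4,5}→2  {4,6}→2  {5,6}→2
  3 left: {1,3,6}→1  {2,4,5}→3  {2,4,6}→3  {3,4,6}→3  {3,5,6}→3  {4,5,6}→6
  4 left: {0,1,3,6}→1  {1,3,4,6}→4  {1,3,5,6}→4  {2,3,4,6}→6  {2,4,5,6}→12  {3,4,5,6}→12
  5 left: {0,1,3,4,6}→5  {0,1,3,5,6}→5  {1,2,3,4,6}→10  {1,3,4,5,6}→20  {2,3,4,5,6}→30
  placing 0:a first → 60 extensions
  placing 2:i first → 30 extensions
  placing 5:u first → 15 extensions
total linear extensions = 105

105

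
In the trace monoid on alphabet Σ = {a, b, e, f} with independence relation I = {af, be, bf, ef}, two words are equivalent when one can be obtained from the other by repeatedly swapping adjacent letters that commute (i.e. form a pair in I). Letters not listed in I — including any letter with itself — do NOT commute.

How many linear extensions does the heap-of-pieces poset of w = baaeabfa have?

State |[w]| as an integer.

piece 0:b — minimal
piece 1:a rests on {0:b}
piece 2:a rests on {1:a}
piece 3:e rests on {2:a}
piece 4:a rests on {3:e}
piece 5:b rests on {4:a}
piece 6:f — minimal
piece 7:a rests on {5:b}
minimal pieces: {0:b, 6:f}
ways to finish when only these pieces remain (= sum over removing one remaining piece with nothing left below it):
  1 left: {6}→1  {7}→1
  2 left: {5,7}→1  {6,7}→2
  3 left: {4,5,7}→1  {5,6,7}→3
  4 left: {3,4,5,7}→1  {4,5,6,7}→4
  5 left: {2,3,4,5,7}→1  {3,4,5,6,7}→5
  6 left: {1,2,3,4,5,7}→1  {2,3,4,5,6,7}→6
  placing 0:b first → 7 extensions
  placing 6:f first → 1 extensions
total linear extensions = 8

8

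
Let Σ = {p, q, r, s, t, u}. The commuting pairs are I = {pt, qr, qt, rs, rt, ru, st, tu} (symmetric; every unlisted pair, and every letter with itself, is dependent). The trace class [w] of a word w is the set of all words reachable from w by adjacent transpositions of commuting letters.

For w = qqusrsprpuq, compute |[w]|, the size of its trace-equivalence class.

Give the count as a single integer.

6

#0=q has no predecessor
#1=q depends on [0:q]
#2=u depends on [1:q]
#3=s depends on [2:u]
#4=r has no predecessor
#5=s depends on [3:s]
#6=p depends on [4:r, 5:s]
#7=r depends on [6:p]
#8=p depends on [7:r]
#9=u depends on [8:p]
#10=q depends on [9:u]
sources: [0:q, 4:r]
N(rest) = Σ N(rest − s) over sources s of rest; N(one piece) = 1:
  size 1 → [10]=1
  size 2 → [9,10]=1
  size 3 → [8,9,10]=1
  size 4 → [7,8,9,10]=1
  size 5 → [6,7,8,9,10]=1
  size 6 → [4,6,7,8,9,10]=1  [5,6,7,8,9,10]=1
  size 7 → [3,5,6,7,8,9,10]=1  [4,5,6,7,8,9,10]=2
  size 8 → [2,3,5,6,7,8,9,10]=1  [3,4,5,6,7,8,9,10]=3
  size 9 → [1,2,3,5,6,7,8,9,10]=1  [2,3,4,5,6,7,8,9,10]=4
  first=0(q) contributes 5
  first=4(r) contributes 1
|[w]| = 6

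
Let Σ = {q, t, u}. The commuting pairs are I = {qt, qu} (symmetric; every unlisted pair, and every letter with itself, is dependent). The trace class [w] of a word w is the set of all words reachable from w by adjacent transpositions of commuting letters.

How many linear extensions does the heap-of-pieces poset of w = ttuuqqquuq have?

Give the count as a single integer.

drop 0:t onto floor
drop 1:t onto {0:t}
drop 2:u onto {1:t}
drop 3:u onto {2:u}
drop 4:q onto floor
drop 5:q onto {4:q}
drop 6:q onto {5:q}
drop 7:u onto {3:u}
drop 8:u onto {7:u}
drop 9:q onto {6:q}
ground layer = {0:t, 4:q}
drop-orders for the pieces not yet dropped (sum over which currently-grounded one goes next):
  1 to go: {8} 1  {9} 1
  2 to go: {6,9} 1  {7,8} 1  {8,9} 2
  3 to go: {3,7,8} 1  {5,6,9} 1  {6,8,9} 3  {7,8,9} 3
  4 to go: {2,3,7,8} 1  {3,7,8,9} 4  {4,5,6,9} 1  {5,6,8,9} 4  {6,7,8,9} 6
  5 to go: {1,2,3,7,8} 1  {2,3,7,8,9} 5  {3,6,7,8,9} 10  {4,5,6,8,9} 5  {5,6,7,8,9} 10
  6 to go: {0,1,2,3,7,8} 1  {1,2,3,7,8,9} 6  {2,3,6,7,8,9} 15  {3,5,6,7,8,9} 20  {4,5,6,7,8,9} 15
  7 to go: {0,1,2,3,7,8,9} 7  {1,2,3,6,7,8,9} 21  {2,3,5,6,7,8,9} 35  {3,4,5,6,7,8,9} 35
  8 to go: {0,1,2,3,6,7,8,9} 28  {1,2,3,5,6,7,8,9} 56  {2,3,4,5,6,7,8,9} 70
  if 0:t drops first: 126 orders
  if 4:q drops first: 84 orders
heap linearizations: 210

210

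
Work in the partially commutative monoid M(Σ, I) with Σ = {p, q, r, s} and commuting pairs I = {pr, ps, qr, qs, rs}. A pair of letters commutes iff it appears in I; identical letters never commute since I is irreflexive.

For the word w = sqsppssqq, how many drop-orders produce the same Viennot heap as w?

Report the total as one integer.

126

piece 0:s — minimal
piece 1:q — minimal
piece 2:s rests on {0:s}
piece 3:p rests on {1:q}
piece 4:p rests on {3:p}
piece 5:s rests on {2:s}
piece 6:s rests on {5:s}
piece 7:q rests on {4:p}
piece 8:q rests on {7:q}
minimal pieces: {0:s, 1:q}
ways to finish when only these pieces remain (= sum over removing one remaining piece with nothing left below it):
  1 left: {6}→1  {8}→1
  2 left: {5,6}→1  {6,8}→2  {7,8}→1
  3 left: {2,5,6}→1  {4,7,8}→1  {5,6,8}→3  {6,7,8}→3
  4 left: {0,2,5,6}→1  {2,5,6,8}→4  {3,4,7,8}→1  {4,6,7,8}→4  {5,6,7,8}→6
  5 left: {0,2,5,6,8}→5  {1,3,4,7,8}→1  {2,5,6,7,8}→10  {3,4,6,7,8}→5  {4,5,6,7,8}→10
  6 left: {0,2,5,6,7,8}→15  {1,3,4,6,7,8}→6  {2,4,5,6,7,8}→20  {3,4,5,6,7,8}→15
  7 left: {0,2,4,5,6,7,8}→35  {1,3,4,5,6,7,8}→21  {2,3,4,5,6,7,8}→35
  placing 0:s first → 56 extensions
  placing 1:q first → 70 extensions
total linear extensions = 126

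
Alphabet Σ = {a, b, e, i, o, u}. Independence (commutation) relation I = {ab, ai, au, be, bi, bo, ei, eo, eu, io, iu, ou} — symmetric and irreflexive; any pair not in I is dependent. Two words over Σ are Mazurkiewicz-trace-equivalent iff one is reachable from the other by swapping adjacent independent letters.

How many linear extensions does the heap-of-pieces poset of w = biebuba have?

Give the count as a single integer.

piece 0:b — minimal
piece 1:i — minimal
piece 2:e — minimal
piece 3:b rests on {0:b}
piece 4:u rests on {3:b}
piece 5:b rests on {4:u}
piece 6:a rests on {2:e}
minimal pieces: {0:b, 1:i, 2:e}
ways to finish when only these pieces remain (= sum over removing one remaining piece with nothing left below it):
  1 left: {1}→1  {5}→1  {6}→1
  2 left: {1,5}→2  {1,6}→2  {2,6}→1  {4,5}→1  {5,6}→2
  3 left: {1,2,6}→3  {1,4,5}→3  {1,5,6}→6  {2,5,6}→3  {3,4,5}→1  {4,5,6}→3
  4 left: {0,3,4,5}→1  {1,2,5,6}→12  {1,3,4,5}→4  {1,4,5,6}→12  {2,4,5,6}→6  {3,4,5,6}→4
  5 left: {0,1,3,4,5}→5  {0,3,4,5,6}→5  {1,2,4,5,6}→30  {1,3,4,5,6}→20  {2,3,4,5,6}→10
  placing 0:b first → 60 extensions
  placing 1:i first → 15 extensions
  placing 2:e first → 30 extensions
total linear extensions = 105

105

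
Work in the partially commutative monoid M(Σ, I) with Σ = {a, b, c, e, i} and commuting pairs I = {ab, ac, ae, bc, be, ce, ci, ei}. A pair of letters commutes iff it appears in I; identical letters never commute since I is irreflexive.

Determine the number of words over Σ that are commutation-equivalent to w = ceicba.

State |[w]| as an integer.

120

drop 0:c onto floor
drop 1:e onto floor
drop 2:i onto floor
drop 3:c onto {0:c}
drop 4:b onto {2:i}
drop 5:a onto {2:i}
ground layer = {0:c, 1:e, 2:i}
drop-orders for the pieces not yet dropped (sum over which currently-grounded one goes next):
  1 to go: {1} 1  {3} 1  {4} 1  {5} 1
  2 to go: {0,3} 1  {1,3} 2  {1,4} 2  {1,5} 2  {3,4} 2  {3,5} 2  {4,5} 2
  3 to go: {0,1,3} 3  {0,3,4} 3  {0,3,5} 3  {1,3,4} 6  {1,3,5} 6  {1,4,5} 6  {2,4,5} 2  {3,4,5} 6
  4 to go: {0,1,3,4} 12  {0,1,3,5} 12  {0,3,4,5} 12  {1,2,4,5} 8  {1,3,4,5} 24  {2,3,4,5} 8
  if 0:c drops first: 40 orders
  if 1:e drops first: 20 orders
  if 2:i drops first: 60 orders
heap linearizations: 120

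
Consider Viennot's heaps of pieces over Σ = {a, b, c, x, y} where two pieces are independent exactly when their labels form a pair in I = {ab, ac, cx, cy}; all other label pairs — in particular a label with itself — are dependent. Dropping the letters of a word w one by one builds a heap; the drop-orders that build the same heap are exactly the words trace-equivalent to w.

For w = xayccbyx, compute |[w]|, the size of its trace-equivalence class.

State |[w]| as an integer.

10

0(x) covers ∅
1(a) covers 0:x
2(y) covers 1:a
3(c) covers ∅
4(c) covers 3:c
5(b) covers 2:y, 4:c
6(y) covers 5:b
7(x) covers 6:y
floor of heap: 0:x, 3:c
completions by unplaced set U, small U first (add the entries for U minus each lowest piece of U):
  |U|=1: {7}:1
  |U|=2: {6,7}:1
  |U|=3: {5,6,7}:1
  |U|=4: {2,5,6,7}:1  {4,5,6,7}:1
  |U|=5: {1,2,5,6,7}:1  {2,4,5,6,7}:2  {3,4,5,6,7}:1
  |U|=6: {0,1,2,5,6,7}:1  {1,2,4,5,6,7}:3  {2,3,4,5,6,7}:3
  start at 0(x): 6
  start at 3(c): 4
sum over floor = 10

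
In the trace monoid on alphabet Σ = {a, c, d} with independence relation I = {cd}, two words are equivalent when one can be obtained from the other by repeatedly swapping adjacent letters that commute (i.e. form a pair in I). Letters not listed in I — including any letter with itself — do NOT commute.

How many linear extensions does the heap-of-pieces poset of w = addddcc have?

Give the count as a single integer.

15

0(a) covers ∅
1(d) covers 0:a
2(d) covers 1:d
3(d) covers 2:d
4(d) covers 3:d
5(c) covers 0:a
6(c) covers 5:c
floor of heap: 0:a
completions by unplaced set U, small U first (add the entries for U minus each lowest piece of U):
  |U|=1: {4}:1  {6}:1
  |U|=2: {3,4}:1  {4,6}:2  {5,6}:1
  |U|=3: {2,3,4}:1  {3,4,6}:3  {4,5,6}:3
  |U|=4: {1,2,3,4}:1  {2,3,4,6}:4  {3,4,5,6}:6
  |U|=5: {1,2,3,4,6}:5  {2,3,4,5,6}:10
  start at 0(a): 15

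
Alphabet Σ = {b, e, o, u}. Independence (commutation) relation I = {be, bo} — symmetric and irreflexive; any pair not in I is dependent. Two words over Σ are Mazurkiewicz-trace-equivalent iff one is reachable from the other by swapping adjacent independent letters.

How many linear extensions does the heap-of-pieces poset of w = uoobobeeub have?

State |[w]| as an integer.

piece 0:u — minimal
piece 1:o rests on {0:u}
piece 2:o rests on {1:o}
piece 3:b rests on {0:u}
piece 4:o rests on {2:o}
piece 5:b rests on {3:b}
piece 6:e rests on {4:o}
piece 7:e rests on {6:e}
piece 8:u rests on {5:b, 7:e}
piece 9:b rests on {8:u}
minimal pieces: {0:u}
ways to finish when only these pieces remain (= sum over removing one remaining piece with nothing left below it):
  1 left: {9}→1
  2 left: {8,9}→1
  3 left: {5,8,9}→1  {7,8,9}→1
  4 left: {3,5,8,9}→1  {5,7,8,9}→2  {6,7,8,9}→1
  5 left: {3,5,7,8,9}→3  {4,6,7,8,9}→1  {5,6,7,8,9}→3
  6 left: {2,4,6,7,8,9}→1  {3,5,6,7,8,9}→6  {4,5,6,7,8,9}→4
  7 left: {1,2,4,6,7,8,9}→1  {2,4,5,6,7,8,9}→5  {3,4,5,6,7,8,9}→10
  8 left: {1,2,4,5,6,7,8,9}→6  {2,3,4,5,6,7,8,9}→15
  placing 0:u first → 21 extensions

21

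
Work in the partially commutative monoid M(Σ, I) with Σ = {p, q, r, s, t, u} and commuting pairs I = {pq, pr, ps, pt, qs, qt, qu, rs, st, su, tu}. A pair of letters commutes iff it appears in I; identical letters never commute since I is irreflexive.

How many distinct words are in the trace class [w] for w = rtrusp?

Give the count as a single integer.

6

0(r) covers ∅
1(t) covers 0:r
2(r) covers 1:t
3(u) covers 2:r
4(s) covers ∅
5(p) covers 3:u
floor of heap: 0:r, 4:s
completions by unplaced set U, small U first (add the entries for U minus each lowest piece of U):
  |U|=1: {4}:1  {5}:1
  |U|=2: {3,5}:1  {4,5}:2
  |U|=3: {2,3,5}:1  {3,4,5}:3
  |U|=4: {1,2,3,5}:1  {2,3,4,5}:4
  start at 0(r): 5
  start at 4(s): 1
sum over floor = 6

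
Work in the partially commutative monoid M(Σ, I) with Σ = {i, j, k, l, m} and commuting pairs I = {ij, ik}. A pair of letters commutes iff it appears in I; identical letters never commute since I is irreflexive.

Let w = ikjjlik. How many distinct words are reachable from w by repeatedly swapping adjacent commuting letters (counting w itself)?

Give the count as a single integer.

8

0(i) covers ∅
1(k) covers ∅
2(j) covers 1:k
3(j) covers 2:j
4(l) covers 0:i, 3:j
5(i) covers 4:l
6(k) covers 4:l
floor of heap: 0:i, 1:k
completions by unplaced set U, small U first (add the entries for U minus each lowest piece of U):
  |U|=1: {5}:1  {6}:1
  |U|=2: {5,6}:2
  |U|=3: {4,5,6}:2
  |U|=4: {0,4,5,6}:2  {3,4,5,6}:2
  |U|=5: {0,3,4,5,6}:4  {2,3,4,5,6}:2
  start at 0(i): 2
  start at 1(k): 6
sum over floor = 8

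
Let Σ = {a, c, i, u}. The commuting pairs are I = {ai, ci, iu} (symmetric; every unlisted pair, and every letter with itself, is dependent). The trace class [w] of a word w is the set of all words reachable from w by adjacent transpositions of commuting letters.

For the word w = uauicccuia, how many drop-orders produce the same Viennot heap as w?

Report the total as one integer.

45

drop 0:u onto floor
drop 1:a onto {0:u}
drop 2:u onto {1:a}
drop 3:i onto floor
drop 4:c onto {2:u}
drop 5:c onto {4:c}
drop 6:c onto {5:c}
drop 7:u onto {6:c}
drop 8:i onto {3:i}
drop 9:a onto {7:u}
ground layer = {0:u, 3:i}
drop-orders for the pieces not yet dropped (sum over which currently-grounded one goes next):
  1 to go: {8} 1  {9} 1
  2 to go: {3,8} 1  {7,9} 1  {8,9} 2
  3 to go: {3,8,9} 3  {6,7,9} 1  {7,8,9} 3
  4 to go: {3,7,8,9} 6  {5,6,7,9} 1  {6,7,8,9} 4
  5 to go: {3,6,7,8,9} 10  {4,5,6,7,9} 1  {5,6,7,8,9} 5
  6 to go: {2,4,5,6,7,9} 1  {3,5,6,7,8,9} 15  {4,5,6,7,8,9} 6
  7 to go: {1,2,4,5,6,7,9} 1  {2,4,5,6,7,8,9} 7  {3,4,5,6,7,8,9} 21
  8 to go: {0,1,2,4,5,6,7,9} 1  {1,2,4,5,6,7,8,9} 8  {2,3,4,5,6,7,8,9} 28
  if 0:u drops first: 36 orders
  if 3:i drops first: 9 orders
heap linearizations: 45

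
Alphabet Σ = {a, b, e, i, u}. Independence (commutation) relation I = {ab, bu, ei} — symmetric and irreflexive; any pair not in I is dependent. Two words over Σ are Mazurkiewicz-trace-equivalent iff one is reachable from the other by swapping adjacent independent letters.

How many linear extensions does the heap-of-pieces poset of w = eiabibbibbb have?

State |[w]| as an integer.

0(e) covers ∅
1(i) covers ∅
2(a) covers 0:e, 1:i
3(b) covers 0:e, 1:i
4(i) covers 2:a, 3:b
5(b) covers 4:i
6(b) covers 5:b
7(i) covers 6:b
8(b) covers 7:i
9(b) covers 8:b
10(b) covers 9:b
floor of heap: 0:e, 1:i
completions by unplaced set U, small U first (add the entries for U minus each lowest piece of U):
  |U|=1: {10}:1
  |U|=2: {9,10}:1
  |U|=3: {8,9,10}:1
  |U|=4: {7,8,9,10}:1
  |U|=5: {6,7,8,9,10}:1
  |U|=6: {5,6,7,8,9,10}:1
  |U|=7: {4,5,6,7,8,9,10}:1
  |U|=8: {2,4,5,6,7,8,9,10}:1  {3,4,5,6,7,8,9,10}:1
  |U|=9: {2,3,4,5,6,7,8,9,10}:2
  start at 0(e): 2
  start at 1(i): 2
sum over floor = 4

4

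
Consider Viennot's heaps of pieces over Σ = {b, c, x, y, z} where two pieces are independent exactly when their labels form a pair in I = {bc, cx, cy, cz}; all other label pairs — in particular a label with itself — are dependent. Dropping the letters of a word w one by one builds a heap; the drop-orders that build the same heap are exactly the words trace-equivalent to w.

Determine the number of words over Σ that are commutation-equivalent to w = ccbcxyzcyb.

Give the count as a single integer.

piece 0:c — minimal
piece 1:c rests on {0:c}
piece 2:b — minimal
piece 3:c rests on {1:c}
piece 4:x rests on {2:b}
piece 5:y rests on {4:x}
piece 6:z rests on {5:y}
piece 7:c rests on {3:c}
piece 8:y rests on {6:z}
piece 9:b rests on {8:y}
minimal pieces: {0:c, 2:b}
ways to finish when only these pieces remain (= sum over removing one remaining piece with nothing left below it):
  1 left: {7}→1  {9}→1
  2 left: {3,7}→1  {7,9}→2  {8,9}→1
  3 left: {1,3,7}→1  {3,7,9}→3  {6,8,9}→1  {7,8,9}→3
  4 left: {0,1,3,7}→1  {1,3,7,9}→4  {3,7,8,9}→6  {5,6,8,9}→1  {6,7,8,9}→4
  5 left: {0,1,3,7,9}→5  {1,3,7,8,9}→10  {3,6,7,8,9}→10  {4,5,6,8,9}→1  {5,6,7,8,9}→5
  6 left: {0,1,3,7,8,9}→15  {1,3,6,7,8,9}→20  {2,4,5,6,8,9}→1  {3,5,6,7,8,9}→15  {4,5,6,7,8,9}→6
  7 left: {0,1,3,6,7,8,9}→35  {1,3,5,6,7,8,9}→35  {2,4,5,6,7,8,9}→7  {3,4,5,6,7,8,9}→21
  8 left: {0,1,3,5,6,7,8,9}→70  {1,3,4,5,6,7,8,9}→56  {2,3,4,5,6,7,8,9}→28
  placing 0:c first → 84 extensions
  placing 2:b first → 126 extensions
total linear extensions = 210

210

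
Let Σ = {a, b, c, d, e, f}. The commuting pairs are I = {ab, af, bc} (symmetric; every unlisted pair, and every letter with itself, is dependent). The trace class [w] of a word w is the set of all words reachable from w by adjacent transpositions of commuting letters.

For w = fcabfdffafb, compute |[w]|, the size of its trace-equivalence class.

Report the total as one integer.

drop 0:f onto floor
drop 1:c onto {0:f}
drop 2:a onto {1:c}
drop 3:b onto {0:f}
drop 4:f onto {1:c, 3:b}
drop 5:d onto {2:a, 4:f}
drop 6:f onto {5:d}
drop 7:f onto {6:f}
drop 8:a onto {5:d}
drop 9:f onto {7:f}
drop 10:b onto {9:f}
ground layer = {0:f}
drop-orders for the pieces not yet dropped (sum over which currently-grounded one goes next):
  1 to go: {8} 1  {10} 1
  2 to go: {8,10} 2  {9,10} 1
  3 to go: {7,9,10} 1  {8,9,10} 3
  4 to go: {6,7,9,10} 1  {7,8,9,10} 4
  5 to go: {6,7,8,9,10} 5
  6 to go: {5,6,7,8,9,10} 5
  7 to go: {2,5,6,7,8,9,10} 5  {4,5,6,7,8,9,10} 5
  8 to go: {2,4,5,6,7,8,9,10} 10  {3,4,5,6,7,8,9,10} 5
  9 to go: {1,2,4,5,6,7,8,9,10} 10  {2,3,4,5,6,7,8,9,10} 15
  if 0:f drops first: 25 orders

25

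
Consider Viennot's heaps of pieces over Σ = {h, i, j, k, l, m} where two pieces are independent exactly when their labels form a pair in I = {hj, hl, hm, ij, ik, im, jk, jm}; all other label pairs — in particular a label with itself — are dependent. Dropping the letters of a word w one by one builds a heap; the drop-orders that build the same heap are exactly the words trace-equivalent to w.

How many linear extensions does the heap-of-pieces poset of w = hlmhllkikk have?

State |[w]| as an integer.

drop 0:h onto floor
drop 1:l onto floor
drop 2:m onto {1:l}
drop 3:h onto {0:h}
drop 4:l onto {2:m}
drop 5:l onto {4:l}
drop 6:k onto {3:h, 5:l}
drop 7:i onto {3:h, 5:l}
drop 8:k onto {6:k}
drop 9:k onto {8:k}
ground layer = {0:h, 1:l}
drop-orders for the pieces not yet dropped (sum over which currently-grounded one goes next):
  1 to go: {7} 1  {9} 1
  2 to go: {7,9} 2  {8,9} 1
  3 to go: {6,8,9} 1  {7,8,9} 3
  4 to go: {6,7,8,9} 4
  5 to go: {3,6,7,8,9} 4  {5,6,7,8,9} 4
  6 to go: {0,3,6,7,8,9} 4  {3,5,6,7,8,9} 8  {4,5,6,7,8,9} 4
  7 to go: {0,3,5,6,7,8,9} 12  {2,4,5,6,7,8,9} 4  {3,4,5,6,7,8,9} 12
  8 to go: {0,3,4,5,6,7,8,9} 24  {1,2,4,5,6,7,8,9} 4  {2,3,4,5,6,7,8,9} 16
  if 0:h drops first: 20 orders
  if 1:l drops first: 40 orders
heap linearizations: 60

60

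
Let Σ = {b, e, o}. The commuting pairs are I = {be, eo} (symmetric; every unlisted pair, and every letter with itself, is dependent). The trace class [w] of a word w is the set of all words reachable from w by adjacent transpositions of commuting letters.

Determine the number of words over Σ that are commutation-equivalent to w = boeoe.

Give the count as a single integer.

0(b) covers ∅
1(o) covers 0:b
2(e) covers ∅
3(o) covers 1:o
4(e) covers 2:e
floor of heap: 0:b, 2:e
completions by unplaced set U, small U first (add the entries for U minus each lowest piece of U):
  |U|=1: {3}:1  {4}:1
  |U|=2: {1,3}:1  {2,4}:1  {3,4}:2
  |U|=3: {0,1,3}:1  {1,3,4}:3  {2,3,4}:3
  start at 0(b): 6
  start at 2(e): 4
sum over floor = 10

10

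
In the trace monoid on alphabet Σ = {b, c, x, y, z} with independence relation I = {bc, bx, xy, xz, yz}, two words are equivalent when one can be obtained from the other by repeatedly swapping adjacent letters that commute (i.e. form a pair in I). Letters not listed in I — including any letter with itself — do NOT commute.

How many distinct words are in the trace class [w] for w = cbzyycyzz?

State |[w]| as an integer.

drop 0:c onto floor
drop 1:b onto floor
drop 2:z onto {0:c, 1:b}
drop 3:y onto {0:c, 1:b}
drop 4:y onto {3:y}
drop 5:c onto {2:z, 4:y}
drop 6:y onto {5:c}
drop 7:z onto {5:c}
drop 8:z onto {7:z}
ground layer = {0:c, 1:b}
drop-orders for the pieces not yet dropped (sum over which currently-grounded one goes next):
  1 to go: {6} 1  {8} 1
  2 to go: {6,8} 2  {7,8} 1
  3 to go: {6,7,8} 3
  4 to go: {5,6,7,8} 3
  5 to go: {2,5,6,7,8} 3  {4,5,6,7,8} 3
  6 to go: {2,4,5,6,7,8} 6  {3,4,5,6,7,8} 3
  7 to go: {2,3,4,5,6,7,8} 9
  if 0:c drops first: 9 orders
  if 1:b drops first: 9 orders
heap linearizations: 18

18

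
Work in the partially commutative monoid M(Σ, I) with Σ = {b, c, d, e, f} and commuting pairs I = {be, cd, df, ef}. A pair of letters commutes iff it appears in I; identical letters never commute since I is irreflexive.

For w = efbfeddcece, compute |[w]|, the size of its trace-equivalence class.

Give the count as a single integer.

48

piece 0:e — minimal
piece 1:f — minimal
piece 2:b rests on {1:f}
piece 3:f rests on {2:b}
piece 4:e rests on {0:e}
piece 5:d rests on {2:b, 4:e}
piece 6:d rests on {5:d}
piece 7:c rests on {3:f, 4:e}
piece 8:e rests on {6:d, 7:c}
piece 9:c rests on {8:e}
piece 10:e rests on {9:c}
minimal pieces: {0:e, 1:f}
ways to finish when only these pieces remain (= sum over removing one remaining piece with nothing left below it):
  1 left: {10}→1
  2 left: {9,10}→1
  3 left: {8,9,10}→1
  4 left: {6,8,9,10}→1  {7,8,9,10}→1
  5 left: {3,7,8,9,10}→1  {5,6,8,9,10}→1  {6,7,8,9,10}→2
  6 left: {3,6,7,8,9,10}→3  {5,6,7,8,9,10}→3
  7 left: {3,5,6,7,8,9,10}→6  {4,5,6,7,8,9,10}→3
  8 left: {0,4,5,6,7,8,9,10}→3  {2,3,5,6,7,8,9,10}→6  {3,4,5,6,7,8,9,10}→9
  9 left: {0,3,4,5,6,7,8,9,10}→12  {1,2,3,5,6,7,8,9,10}→6  {2,3,4,5,6,7,8,9,10}→15
  placing 0:e first → 21 extensions
  placing 1:f first → 27 extensions
total linear extensions = 48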